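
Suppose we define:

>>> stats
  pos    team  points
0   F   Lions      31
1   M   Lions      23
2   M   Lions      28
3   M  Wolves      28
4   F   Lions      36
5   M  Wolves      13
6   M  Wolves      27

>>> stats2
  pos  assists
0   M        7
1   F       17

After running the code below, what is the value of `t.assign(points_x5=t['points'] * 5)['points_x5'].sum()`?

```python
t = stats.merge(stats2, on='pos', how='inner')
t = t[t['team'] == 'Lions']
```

merge on 'pos' (how='inner') → 7 rows:
  pos    team  points  assists
0   F   Lions      31       17
1   M   Lions      23        7
2   M   Lions      28        7
3   M  Wolves      28        7
4   F   Lions      36       17
5   M  Wolves      13        7
6   M  Wolves      27        7
filter rows where team == 'Lions':
  pos   team  points  assists
0   F  Lions      31       17
1   M  Lions      23        7
2   M  Lions      28        7
4   F  Lions      36       17
add column points_x5 = t['points'] * 5:
  pos   team  points  assists  points_x5
0   F  Lions      31       17        155
1   M  Lions      23        7        115
2   M  Lions      28        7        140
4   F  Lions      36       17        180
Then the sum of column 'points_x5': 590

590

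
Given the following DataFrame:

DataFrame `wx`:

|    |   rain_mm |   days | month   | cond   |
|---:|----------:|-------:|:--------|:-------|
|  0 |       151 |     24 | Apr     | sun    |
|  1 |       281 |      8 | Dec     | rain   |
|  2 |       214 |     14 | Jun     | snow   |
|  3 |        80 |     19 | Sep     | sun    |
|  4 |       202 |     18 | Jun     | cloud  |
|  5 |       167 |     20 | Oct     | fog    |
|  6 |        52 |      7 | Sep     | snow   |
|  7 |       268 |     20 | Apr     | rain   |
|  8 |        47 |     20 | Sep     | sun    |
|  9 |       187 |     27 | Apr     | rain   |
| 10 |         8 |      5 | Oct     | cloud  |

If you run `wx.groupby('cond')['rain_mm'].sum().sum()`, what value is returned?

1657

group by cond, sum of rain_mm:
cond
cloud    210
fog      167
rain     736
snow     266
sun      278
Name: rain_mm, dtype: int64
Taking the sum of the resulting series gives 1657.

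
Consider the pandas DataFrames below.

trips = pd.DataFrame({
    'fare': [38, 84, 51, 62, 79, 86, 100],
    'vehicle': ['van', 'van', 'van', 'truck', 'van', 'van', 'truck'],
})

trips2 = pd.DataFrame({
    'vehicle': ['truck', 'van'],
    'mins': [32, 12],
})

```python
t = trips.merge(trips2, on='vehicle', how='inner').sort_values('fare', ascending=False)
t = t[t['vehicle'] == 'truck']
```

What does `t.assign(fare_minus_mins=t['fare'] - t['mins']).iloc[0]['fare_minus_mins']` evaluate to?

merge on 'vehicle' (how='inner') → 7 rows:
   fare vehicle  mins
0    38     van    12
1    84     van    12
2    51     van    12
3    62   truck    32
4    79     van    12
5    86     van    12
6   100   truck    32
sort by fare descending:
   fare vehicle  mins
6   100   truck    32
5    86     van    12
1    84     van    12
4    79     van    12
3    62   truck    32
2    51     van    12
0    38     van    12
filter rows where vehicle == 'truck':
   fare vehicle  mins
6   100   truck    32
3    62   truck    32
add column fare_minus_mins = t['fare'] - t['mins']:
   fare vehicle  mins  fare_minus_mins
6   100   truck    32               68
3    62   truck    32               30

68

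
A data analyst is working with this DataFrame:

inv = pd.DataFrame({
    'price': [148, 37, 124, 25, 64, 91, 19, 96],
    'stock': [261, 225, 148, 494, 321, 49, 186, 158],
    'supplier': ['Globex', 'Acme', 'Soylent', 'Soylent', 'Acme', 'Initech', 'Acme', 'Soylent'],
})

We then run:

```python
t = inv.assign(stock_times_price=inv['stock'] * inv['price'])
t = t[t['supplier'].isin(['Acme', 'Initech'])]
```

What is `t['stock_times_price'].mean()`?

add column stock_times_price = inv['stock'] * inv['price']:
   price  stock supplier  stock_times_price
0    148    261   Globex              38628
1     37    225     Acme               8325
2    124    148  Soylent              18352
3     25    494  Soylent              12350
4     64    321     Acme              20544
5     91     49  Initech               4459
6     19    186     Acme               3534
7     96    158  Soylent              15168
filter rows where supplier in ['Acme', 'Initech']:
   price  stock supplier  stock_times_price
1     37    225     Acme               8325
4     64    321     Acme              20544
5     91     49  Initech               4459
6     19    186     Acme               3534

9215.5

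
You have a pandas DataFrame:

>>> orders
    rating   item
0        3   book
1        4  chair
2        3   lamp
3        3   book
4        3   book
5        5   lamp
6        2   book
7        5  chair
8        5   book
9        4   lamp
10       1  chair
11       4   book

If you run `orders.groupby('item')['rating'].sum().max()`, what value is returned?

20

group by item, sum of rating:
item
book     20
chair    10
lamp     12
Name: rating, dtype: int64
So max() = 20.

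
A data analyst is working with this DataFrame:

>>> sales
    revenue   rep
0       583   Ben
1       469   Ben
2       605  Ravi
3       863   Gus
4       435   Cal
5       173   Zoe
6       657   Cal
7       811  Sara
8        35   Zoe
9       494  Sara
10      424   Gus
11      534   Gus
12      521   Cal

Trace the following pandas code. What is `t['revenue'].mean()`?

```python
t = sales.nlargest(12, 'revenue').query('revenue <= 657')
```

take 12 rows with largest revenue:
    revenue   rep
3       863   Gus
7       811  Sara
6       657   Cal
2       605  Ravi
0       583   Ben
11      534   Gus
12      521   Cal
9       494  Sara
1       469   Ben
4       435   Cal
10      424   Gus
5       173   Zoe
filter rows where revenue <= 657:
    revenue   rep
6       657   Cal
2       605  Ravi
0       583   Ben
11      534   Gus
12      521   Cal
9       494  Sara
1       469   Ben
4       435   Cal
10      424   Gus
5       173   Zoe
Then the mean of column 'revenue': 489.5

489.5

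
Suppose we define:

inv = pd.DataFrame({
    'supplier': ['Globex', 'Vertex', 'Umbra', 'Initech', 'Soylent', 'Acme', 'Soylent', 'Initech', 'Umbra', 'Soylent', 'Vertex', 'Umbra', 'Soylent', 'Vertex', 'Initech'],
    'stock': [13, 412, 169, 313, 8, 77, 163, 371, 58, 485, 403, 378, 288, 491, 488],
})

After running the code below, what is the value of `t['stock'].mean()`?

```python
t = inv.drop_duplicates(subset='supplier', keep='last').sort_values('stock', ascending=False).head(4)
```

411.25

drop duplicate supplier (keep=last):
   supplier  stock
0    Globex     13
5      Acme     77
11    Umbra    378
12  Soylent    288
13   Vertex    491
14  Initech    488
sort by stock descending:
   supplier  stock
13   Vertex    491
14  Initech    488
11    Umbra    378
12  Soylent    288
5      Acme     77
0    Globex     13
take first 4 rows:
   supplier  stock
13   Vertex    491
14  Initech    488
11    Umbra    378
12  Soylent    288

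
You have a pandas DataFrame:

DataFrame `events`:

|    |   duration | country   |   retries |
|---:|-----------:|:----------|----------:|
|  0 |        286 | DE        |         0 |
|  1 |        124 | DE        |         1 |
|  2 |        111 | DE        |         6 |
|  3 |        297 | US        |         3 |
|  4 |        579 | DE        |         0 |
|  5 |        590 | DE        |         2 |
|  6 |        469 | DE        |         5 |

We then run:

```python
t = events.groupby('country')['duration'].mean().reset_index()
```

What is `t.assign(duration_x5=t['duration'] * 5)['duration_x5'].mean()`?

1642.08333333

group by country, mean of duration:
country
DE    359.833333
US    297.000000
Name: duration, dtype: float64
reset_index():
  country    duration
0      DE  359.833333
1      US  297.000000
add column duration_x5 = t['duration'] * 5:
  country    duration  duration_x5
0      DE  359.833333  1799.166667
1      US  297.000000  1485.000000
Then the mean of column 'duration_x5': 1642.08333333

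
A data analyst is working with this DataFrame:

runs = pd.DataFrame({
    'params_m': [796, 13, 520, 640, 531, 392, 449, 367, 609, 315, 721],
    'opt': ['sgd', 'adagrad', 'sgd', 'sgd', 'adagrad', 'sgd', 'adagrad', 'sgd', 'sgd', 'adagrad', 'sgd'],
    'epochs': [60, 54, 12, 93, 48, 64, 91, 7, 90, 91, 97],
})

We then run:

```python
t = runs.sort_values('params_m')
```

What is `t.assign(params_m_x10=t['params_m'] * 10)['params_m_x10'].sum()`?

sort by params_m:
    params_m      opt  epochs
1         13  adagrad      54
9        315  adagrad      91
7        367      sgd       7
5        392      sgd      64
6        449  adagrad      91
2        520      sgd      12
4        531  adagrad      48
8        609      sgd      90
3        640      sgd      93
10       721      sgd      97
0        796      sgd      60
add column params_m_x10 = t['params_m'] * 10:
    params_m      opt  epochs  params_m_x10
1         13  adagrad      54           130
9        315  adagrad      91          3150
7        367      sgd       7          3670
5        392      sgd      64          3920
6        449  adagrad      91          4490
2        520      sgd      12          5200
4        531  adagrad      48          5310
8        609      sgd      90          6090
3        640      sgd      93          6400
10       721      sgd      97          7210
0        796      sgd      60          7960
The sum of column 'params_m_x10' is 53530.

53530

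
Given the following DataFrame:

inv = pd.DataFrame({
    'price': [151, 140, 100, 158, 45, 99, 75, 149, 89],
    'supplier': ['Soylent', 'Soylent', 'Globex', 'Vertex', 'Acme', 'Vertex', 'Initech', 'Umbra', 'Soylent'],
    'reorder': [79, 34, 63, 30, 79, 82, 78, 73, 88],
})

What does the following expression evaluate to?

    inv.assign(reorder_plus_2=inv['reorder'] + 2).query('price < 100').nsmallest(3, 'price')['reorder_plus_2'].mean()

83.6666666667

add column reorder_plus_2 = inv['reorder'] + 2:
   price supplier  reorder  reorder_plus_2
0    151  Soylent       79              81
1    140  Soylent       34              36
2    100   Globex       63              65
3    158   Vertex       30              32
4     45     Acme       79              81
5     99   Vertex       82              84
6     75  Initech       78              80
7    149    Umbra       73              75
8     89  Soylent       88              90
filter rows where price < 100:
   price supplier  reorder  reorder_plus_2
4     45     Acme       79              81
5     99   Vertex       82              84
6     75  Initech       78              80
8     89  Soylent       88              90
take 3 rows with smallest price:
   price supplier  reorder  reorder_plus_2
4     45     Acme       79              81
6     75  Initech       78              80
8     89  Soylent       88              90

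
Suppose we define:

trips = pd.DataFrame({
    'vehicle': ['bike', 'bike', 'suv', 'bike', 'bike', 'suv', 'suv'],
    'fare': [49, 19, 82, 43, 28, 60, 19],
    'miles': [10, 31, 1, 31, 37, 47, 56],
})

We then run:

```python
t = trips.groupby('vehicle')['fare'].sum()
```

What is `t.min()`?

139

group by vehicle, sum of fare:
vehicle
bike    139
suv     161
Name: fare, dtype: int64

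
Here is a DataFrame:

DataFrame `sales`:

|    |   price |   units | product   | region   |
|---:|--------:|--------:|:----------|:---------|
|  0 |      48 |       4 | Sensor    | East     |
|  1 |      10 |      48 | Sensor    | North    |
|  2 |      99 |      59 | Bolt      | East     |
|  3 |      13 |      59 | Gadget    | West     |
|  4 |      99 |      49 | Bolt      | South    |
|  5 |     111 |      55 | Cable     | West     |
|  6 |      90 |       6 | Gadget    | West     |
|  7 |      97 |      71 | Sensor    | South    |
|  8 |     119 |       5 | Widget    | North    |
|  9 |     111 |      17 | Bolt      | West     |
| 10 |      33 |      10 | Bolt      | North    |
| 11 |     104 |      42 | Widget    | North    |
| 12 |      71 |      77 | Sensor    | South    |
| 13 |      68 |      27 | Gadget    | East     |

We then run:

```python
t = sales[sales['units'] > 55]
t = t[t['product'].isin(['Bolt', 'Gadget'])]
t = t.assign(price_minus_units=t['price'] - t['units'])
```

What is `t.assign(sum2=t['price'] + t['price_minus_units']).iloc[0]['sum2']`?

139

filter rows where units > 55:
    price  units product region
2      99     59    Bolt   East
3      13     59  Gadget   West
7      97     71  Sensor  South
12     71     77  Sensor  South
filter rows where product in ['Bolt', 'Gadget']:
   price  units product region
2     99     59    Bolt   East
3     13     59  Gadget   West
add column price_minus_units = t['price'] - t['units']:
   price  units product region  price_minus_units
2     99     59    Bolt   East                 40
3     13     59  Gadget   West                -46
add column sum2 = t['price'] + t['price_minus_units']:
   price  units product region  price_minus_units  sum2
2     99     59    Bolt   East                 40   139
3     13     59  Gadget   West                -46   -33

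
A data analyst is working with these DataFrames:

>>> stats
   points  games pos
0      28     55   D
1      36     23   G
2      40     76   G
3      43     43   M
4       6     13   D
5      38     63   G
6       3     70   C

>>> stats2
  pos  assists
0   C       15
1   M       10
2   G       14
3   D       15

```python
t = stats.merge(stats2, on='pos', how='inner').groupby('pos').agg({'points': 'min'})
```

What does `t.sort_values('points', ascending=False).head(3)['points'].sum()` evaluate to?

merge on 'pos' (how='inner') → 7 rows:
   points  games pos  assists
0      28     55   D       15
1      36     23   G       14
2      40     76   G       14
3      43     43   M       10
4       6     13   D       15
5      38     63   G       14
6       3     70   C       15
group by pos, min of points:
     points
pos        
C         3
D         6
G        36
M        43
sort by points descending:
     points
pos        
M        43
G        36
D         6
C         3
take first 3 rows:
     points
pos        
M        43
G        36
D         6
So sum() = 85.

85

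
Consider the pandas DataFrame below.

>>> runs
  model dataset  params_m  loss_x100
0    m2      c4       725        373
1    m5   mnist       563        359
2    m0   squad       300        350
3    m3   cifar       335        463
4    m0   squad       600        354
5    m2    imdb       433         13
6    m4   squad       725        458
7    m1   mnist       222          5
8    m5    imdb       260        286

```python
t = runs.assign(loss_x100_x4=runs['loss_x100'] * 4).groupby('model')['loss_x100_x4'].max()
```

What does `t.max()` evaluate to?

add column loss_x100_x4 = runs['loss_x100'] * 4:
  model dataset  params_m  loss_x100  loss_x100_x4
0    m2      c4       725        373          1492
1    m5   mnist       563        359          1436
2    m0   squad       300        350          1400
3    m3   cifar       335        463          1852
4    m0   squad       600        354          1416
5    m2    imdb       433         13            52
6    m4   squad       725        458          1832
7    m1   mnist       222          5            20
8    m5    imdb       260        286          1144
group by model, max of loss_x100_x4:
model
m0    1416
m1      20
m2    1492
m3    1852
m4    1832
m5    1436
Name: loss_x100_x4, dtype: int64

1852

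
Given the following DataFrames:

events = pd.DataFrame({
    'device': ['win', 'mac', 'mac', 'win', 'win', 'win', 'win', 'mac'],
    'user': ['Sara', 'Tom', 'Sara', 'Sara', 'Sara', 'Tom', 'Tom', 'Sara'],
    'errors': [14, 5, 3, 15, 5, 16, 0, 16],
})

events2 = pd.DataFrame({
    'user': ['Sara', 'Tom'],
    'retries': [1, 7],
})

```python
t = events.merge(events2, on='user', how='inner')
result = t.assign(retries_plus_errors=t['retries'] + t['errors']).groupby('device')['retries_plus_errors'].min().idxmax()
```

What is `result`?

win

merge on 'user' (how='inner') → 8 rows:
  device  user  errors  retries
0    win  Sara      14        1
1    mac   Tom       5        7
2    mac  Sara       3        1
3    win  Sara      15        1
4    win  Sara       5        1
5    win   Tom      16        7
6    win   Tom       0        7
7    mac  Sara      16        1
add column retries_plus_errors = t['retries'] + t['errors']:
  device  user  errors  retries  retries_plus_errors
0    win  Sara      14        1                   15
1    mac   Tom       5        7                   12
2    mac  Sara       3        1                    4
3    win  Sara      15        1                   16
4    win  Sara       5        1                    6
5    win   Tom      16        7                   23
6    win   Tom       0        7                    7
7    mac  Sara      16        1                   17
group by device, min of retries_plus_errors:
device
mac    4
win    6
Name: retries_plus_errors, dtype: int64
The label with the largest value is win.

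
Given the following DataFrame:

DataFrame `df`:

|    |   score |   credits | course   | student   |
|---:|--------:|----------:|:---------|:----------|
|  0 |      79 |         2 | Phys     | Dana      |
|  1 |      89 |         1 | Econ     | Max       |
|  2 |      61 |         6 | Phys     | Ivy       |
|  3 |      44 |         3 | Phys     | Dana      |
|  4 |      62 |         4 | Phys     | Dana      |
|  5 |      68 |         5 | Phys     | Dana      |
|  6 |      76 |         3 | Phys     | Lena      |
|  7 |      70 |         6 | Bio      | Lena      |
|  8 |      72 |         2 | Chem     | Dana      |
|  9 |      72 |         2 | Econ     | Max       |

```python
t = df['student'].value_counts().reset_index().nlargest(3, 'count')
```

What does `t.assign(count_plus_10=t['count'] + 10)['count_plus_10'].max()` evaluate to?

15

value_counts of student:
student
Dana    5
Max     2
Lena    2
Ivy     1
Name: count, dtype: int64
reset_index():
  student  count
0    Dana      5
1     Max      2
2    Lena      2
3     Ivy      1
take 3 rows with largest count:
  student  count
0    Dana      5
1     Max      2
2    Lena      2
add column count_plus_10 = t['count'] + 10:
  student  count  count_plus_10
0    Dana      5             15
1     Max      2             12
2    Lena      2             12
So max() = 15.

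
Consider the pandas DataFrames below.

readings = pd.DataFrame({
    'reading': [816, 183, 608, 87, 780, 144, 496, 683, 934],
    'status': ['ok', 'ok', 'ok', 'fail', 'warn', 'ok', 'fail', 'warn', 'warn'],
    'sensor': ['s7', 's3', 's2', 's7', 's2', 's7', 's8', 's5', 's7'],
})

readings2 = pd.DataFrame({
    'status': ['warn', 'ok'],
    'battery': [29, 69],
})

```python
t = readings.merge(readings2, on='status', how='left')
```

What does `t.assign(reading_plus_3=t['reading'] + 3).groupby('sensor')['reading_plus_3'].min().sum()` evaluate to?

2072

merge on 'status' (how='left') → 9 rows:
   reading status sensor  battery
0      816     ok     s7     69.0
1      183     ok     s3     69.0
2      608     ok     s2     69.0
3       87   fail     s7      NaN
4      780   warn     s2     29.0
5      144     ok     s7     69.0
6      496   fail     s8      NaN
7      683   warn     s5     29.0
8      934   warn     s7     29.0
add column reading_plus_3 = t['reading'] + 3:
   reading status sensor  battery  reading_plus_3
0      816     ok     s7     69.0             819
1      183     ok     s3     69.0             186
2      608     ok     s2     69.0             611
3       87   fail     s7      NaN              90
4      780   warn     s2     29.0             783
5      144     ok     s7     69.0             147
6      496   fail     s8      NaN             499
7      683   warn     s5     29.0             686
8      934   warn     s7     29.0             937
group by sensor, min of reading_plus_3:
sensor
s2    611
s3    186
s5    686
s7     90
s8    499
Name: reading_plus_3, dtype: int64
Then the sum of the resulting series: 2072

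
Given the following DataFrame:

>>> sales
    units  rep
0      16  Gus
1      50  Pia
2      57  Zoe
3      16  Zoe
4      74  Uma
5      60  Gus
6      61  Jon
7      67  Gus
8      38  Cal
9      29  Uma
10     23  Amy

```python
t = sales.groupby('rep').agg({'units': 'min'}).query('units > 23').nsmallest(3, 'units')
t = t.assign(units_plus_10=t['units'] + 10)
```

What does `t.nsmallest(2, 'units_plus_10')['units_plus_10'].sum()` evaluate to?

group by rep, min of units:
     units
rep       
Amy     23
Cal     38
Gus     16
Jon     61
Pia     50
Uma     29
Zoe     16
filter rows where units > 23:
     units
rep       
Cal     38
Jon     61
Pia     50
Uma     29
take 3 rows with smallest units:
     units
rep       
Uma     29
Cal     38
Pia     50
add column units_plus_10 = t['units'] + 10:
     units  units_plus_10
rep                      
Uma     29             39
Cal     38             48
Pia     50             60
take 2 rows with smallest units_plus_10:
     units  units_plus_10
rep                      
Uma     29             39
Cal     38             48

87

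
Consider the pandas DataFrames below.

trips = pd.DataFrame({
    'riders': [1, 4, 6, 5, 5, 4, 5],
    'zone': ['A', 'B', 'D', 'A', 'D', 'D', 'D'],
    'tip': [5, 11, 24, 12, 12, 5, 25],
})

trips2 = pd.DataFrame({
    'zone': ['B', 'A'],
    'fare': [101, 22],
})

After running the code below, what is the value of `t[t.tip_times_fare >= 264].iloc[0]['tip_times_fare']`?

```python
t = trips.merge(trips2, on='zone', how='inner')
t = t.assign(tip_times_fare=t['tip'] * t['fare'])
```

1111

merge on 'zone' (how='inner') → 3 rows:
   riders zone  tip  fare
0       1    A    5    22
1       4    B   11   101
2       5    A   12    22
add column tip_times_fare = t['tip'] * t['fare']:
   riders zone  tip  fare  tip_times_fare
0       1    A    5    22             110
1       4    B   11   101            1111
2       5    A   12    22             264
filter rows where tip_times_fare >= 264:
   riders zone  tip  fare  tip_times_fare
1       4    B   11   101            1111
2       5    A   12    22             264
Taking the value at position 0, column 'tip_times_fare' gives 1111.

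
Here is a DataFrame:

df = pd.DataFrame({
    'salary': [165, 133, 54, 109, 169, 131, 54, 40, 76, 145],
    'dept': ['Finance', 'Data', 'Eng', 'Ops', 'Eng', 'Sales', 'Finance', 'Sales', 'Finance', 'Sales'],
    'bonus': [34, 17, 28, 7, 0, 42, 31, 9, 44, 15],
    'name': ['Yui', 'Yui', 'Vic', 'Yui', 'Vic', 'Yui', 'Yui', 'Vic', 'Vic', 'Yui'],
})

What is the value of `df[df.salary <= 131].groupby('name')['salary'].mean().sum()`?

filter rows where salary <= 131:
   salary     dept  bonus name
2      54      Eng     28  Vic
3     109      Ops      7  Yui
5     131    Sales     42  Yui
6      54  Finance     31  Yui
7      40    Sales      9  Vic
8      76  Finance     44  Vic
group by name, mean of salary:
name
Vic    56.666667
Yui    98.000000
Name: salary, dtype: float64
The sum of the resulting series is 154.666666667.

154.666666667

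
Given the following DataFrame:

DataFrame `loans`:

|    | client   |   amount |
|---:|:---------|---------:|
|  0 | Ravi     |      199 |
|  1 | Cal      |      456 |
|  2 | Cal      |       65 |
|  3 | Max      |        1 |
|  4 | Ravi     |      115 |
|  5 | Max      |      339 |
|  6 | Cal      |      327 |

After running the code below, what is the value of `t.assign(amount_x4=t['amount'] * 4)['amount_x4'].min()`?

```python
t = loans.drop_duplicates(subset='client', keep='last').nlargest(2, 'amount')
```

drop duplicate client (keep=last):
  client  amount
4   Ravi     115
5    Max     339
6    Cal     327
take 2 rows with largest amount:
  client  amount
5    Max     339
6    Cal     327
add column amount_x4 = t['amount'] * 4:
  client  amount  amount_x4
5    Max     339       1356
6    Cal     327       1308
Reading off the min of column 'amount_x4', we get 1308.

1308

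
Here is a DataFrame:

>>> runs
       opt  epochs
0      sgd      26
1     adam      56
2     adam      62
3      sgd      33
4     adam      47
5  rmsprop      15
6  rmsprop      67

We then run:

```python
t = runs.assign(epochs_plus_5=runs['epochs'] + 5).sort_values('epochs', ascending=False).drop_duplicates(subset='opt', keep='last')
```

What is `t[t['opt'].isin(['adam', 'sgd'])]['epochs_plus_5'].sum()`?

add column epochs_plus_5 = runs['epochs'] + 5:
       opt  epochs  epochs_plus_5
0      sgd      26             31
1     adam      56             61
2     adam      62             67
3      sgd      33             38
4     adam      47             52
5  rmsprop      15             20
6  rmsprop      67             72
sort by epochs descending:
       opt  epochs  epochs_plus_5
6  rmsprop      67             72
2     adam      62             67
1     adam      56             61
4     adam      47             52
3      sgd      33             38
0      sgd      26             31
5  rmsprop      15             20
drop duplicate opt (keep=last):
       opt  epochs  epochs_plus_5
4     adam      47             52
0      sgd      26             31
5  rmsprop      15             20
filter rows where opt in ['adam', 'sgd']:
    opt  epochs  epochs_plus_5
4  adam      47             52
0   sgd      26             31

83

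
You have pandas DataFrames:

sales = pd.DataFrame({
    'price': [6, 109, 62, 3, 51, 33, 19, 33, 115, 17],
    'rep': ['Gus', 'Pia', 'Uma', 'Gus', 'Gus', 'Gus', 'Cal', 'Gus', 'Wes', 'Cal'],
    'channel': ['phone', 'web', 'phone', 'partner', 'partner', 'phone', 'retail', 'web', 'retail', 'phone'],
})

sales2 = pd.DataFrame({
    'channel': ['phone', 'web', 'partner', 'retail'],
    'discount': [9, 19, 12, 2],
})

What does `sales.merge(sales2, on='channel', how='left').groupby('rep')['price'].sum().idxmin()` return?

merge on 'channel' (how='left') → 10 rows:
   price  rep  channel  discount
0      6  Gus    phone         9
1    109  Pia      web        19
2     62  Uma    phone         9
3      3  Gus  partner        12
4     51  Gus  partner        12
5     33  Gus    phone         9
6     19  Cal   retail         2
7     33  Gus      web        19
8    115  Wes   retail         2
9     17  Cal    phone         9
group by rep, sum of price:
rep
Cal     36
Gus    126
Pia    109
Uma     62
Wes    115
Name: price, dtype: int64
The label with the smallest value is Cal.

Cal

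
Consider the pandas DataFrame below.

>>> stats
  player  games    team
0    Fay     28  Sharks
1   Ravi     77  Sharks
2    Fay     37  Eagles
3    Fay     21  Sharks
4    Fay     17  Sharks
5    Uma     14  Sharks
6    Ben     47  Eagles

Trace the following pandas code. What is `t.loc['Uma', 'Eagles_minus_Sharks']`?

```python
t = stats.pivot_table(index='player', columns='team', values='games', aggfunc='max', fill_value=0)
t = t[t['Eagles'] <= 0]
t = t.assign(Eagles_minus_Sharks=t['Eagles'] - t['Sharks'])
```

pivot: rows=player, cols=team, max(games):
team    Eagles  Sharks
player                
Ben         47       0
Fay         37      28
Ravi         0      77
Uma          0      14
filter rows where Eagles <= 0:
team    Eagles  Sharks
player                
Ravi         0      77
Uma          0      14
add column Eagles_minus_Sharks = t['Eagles'] - t['Sharks']:
team    Eagles  Sharks  Eagles_minus_Sharks
player                                     
Ravi         0      77                  -77
Uma          0      14                  -14
Then the value at row 'Uma', column 'Eagles_minus_Sharks': -14

-14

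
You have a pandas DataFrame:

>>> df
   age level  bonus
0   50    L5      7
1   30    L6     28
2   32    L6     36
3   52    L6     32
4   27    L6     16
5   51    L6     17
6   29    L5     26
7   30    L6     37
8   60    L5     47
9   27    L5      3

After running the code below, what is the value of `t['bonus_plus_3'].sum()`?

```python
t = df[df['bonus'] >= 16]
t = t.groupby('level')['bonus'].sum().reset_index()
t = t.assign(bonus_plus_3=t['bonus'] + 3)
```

filter rows where bonus >= 16:
   age level  bonus
1   30    L6     28
2   32    L6     36
3   52    L6     32
4   27    L6     16
5   51    L6     17
6   29    L5     26
7   30    L6     37
8   60    L5     47
group by level, sum of bonus:
level
L5     73
L6    166
Name: bonus, dtype: int64
reset_index():
  level  bonus
0    L5     73
1    L6    166
add column bonus_plus_3 = t['bonus'] + 3:
  level  bonus  bonus_plus_3
0    L5     73            76
1    L6    166           169
sum of column 'bonus_plus_3' → 245

245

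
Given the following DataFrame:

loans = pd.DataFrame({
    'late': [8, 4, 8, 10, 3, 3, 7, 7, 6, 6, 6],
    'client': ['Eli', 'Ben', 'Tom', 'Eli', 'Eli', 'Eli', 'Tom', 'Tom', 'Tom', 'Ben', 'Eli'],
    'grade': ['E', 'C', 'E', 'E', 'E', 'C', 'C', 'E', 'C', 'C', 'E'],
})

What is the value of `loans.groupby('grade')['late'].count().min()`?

group by grade, count of late:
grade
C    5
E    6
Name: late, dtype: int64
Then the min of the resulting series: 5

5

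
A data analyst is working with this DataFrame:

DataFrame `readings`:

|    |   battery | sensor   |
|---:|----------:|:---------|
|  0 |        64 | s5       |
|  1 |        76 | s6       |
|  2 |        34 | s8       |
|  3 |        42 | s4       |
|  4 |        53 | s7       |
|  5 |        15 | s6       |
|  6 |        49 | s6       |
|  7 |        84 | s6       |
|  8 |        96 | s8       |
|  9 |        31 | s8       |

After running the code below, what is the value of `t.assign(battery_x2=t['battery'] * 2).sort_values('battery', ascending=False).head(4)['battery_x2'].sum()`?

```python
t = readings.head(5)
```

470

take first 5 rows:
   battery sensor
0       64     s5
1       76     s6
2       34     s8
3       42     s4
4       53     s7
add column battery_x2 = t['battery'] * 2:
   battery sensor  battery_x2
0       64     s5         128
1       76     s6         152
2       34     s8          68
3       42     s4          84
4       53     s7         106
sort by battery descending:
   battery sensor  battery_x2
1       76     s6         152
0       64     s5         128
4       53     s7         106
3       42     s4          84
2       34     s8          68
take first 4 rows:
   battery sensor  battery_x2
1       76     s6         152
0       64     s5         128
4       53     s7         106
3       42     s4          84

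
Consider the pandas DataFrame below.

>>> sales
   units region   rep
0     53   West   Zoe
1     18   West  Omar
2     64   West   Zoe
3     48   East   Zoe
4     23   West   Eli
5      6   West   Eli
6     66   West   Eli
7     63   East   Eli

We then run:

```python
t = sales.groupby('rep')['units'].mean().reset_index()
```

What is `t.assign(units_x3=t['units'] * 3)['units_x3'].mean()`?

group by rep, mean of units:
rep
Eli     39.5
Omar    18.0
Zoe     55.0
Name: units, dtype: float64
reset_index():
    rep  units
0   Eli   39.5
1  Omar   18.0
2   Zoe   55.0
add column units_x3 = t['units'] * 3:
    rep  units  units_x3
0   Eli   39.5     118.5
1  Omar   18.0      54.0
2   Zoe   55.0     165.0

112.5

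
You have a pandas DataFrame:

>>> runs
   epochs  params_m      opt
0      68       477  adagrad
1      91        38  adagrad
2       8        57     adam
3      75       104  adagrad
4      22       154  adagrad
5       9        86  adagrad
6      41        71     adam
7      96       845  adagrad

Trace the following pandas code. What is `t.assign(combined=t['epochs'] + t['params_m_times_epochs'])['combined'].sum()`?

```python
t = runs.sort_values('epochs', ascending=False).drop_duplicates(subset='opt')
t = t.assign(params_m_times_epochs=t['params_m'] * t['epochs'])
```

sort by epochs descending:
   epochs  params_m      opt
7      96       845  adagrad
1      91        38  adagrad
3      75       104  adagrad
0      68       477  adagrad
6      41        71     adam
4      22       154  adagrad
5       9        86  adagrad
2       8        57     adam
drop duplicate opt (keep=first):
   epochs  params_m      opt
7      96       845  adagrad
6      41        71     adam
add column params_m_times_epochs = t['params_m'] * t['epochs']:
   epochs  params_m      opt  params_m_times_epochs
7      96       845  adagrad                  81120
6      41        71     adam                   2911
add column combined = t['epochs'] + t['params_m_times_epochs']:
   epochs  params_m      opt  params_m_times_epochs  combined
7      96       845  adagrad                  81120     81216
6      41        71     adam                   2911      2952
Reading off the sum of column 'combined', we get 84168.

84168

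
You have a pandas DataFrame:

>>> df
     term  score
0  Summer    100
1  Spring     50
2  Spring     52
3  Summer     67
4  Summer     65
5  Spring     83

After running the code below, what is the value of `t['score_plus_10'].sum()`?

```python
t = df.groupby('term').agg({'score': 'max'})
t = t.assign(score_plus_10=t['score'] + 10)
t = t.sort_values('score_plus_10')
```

group by term, max of score:
        score
term         
Spring     83
Summer    100
add column score_plus_10 = t['score'] + 10:
        score  score_plus_10
term                        
Spring     83             93
Summer    100            110
sort by score_plus_10:
        score  score_plus_10
term                        
Spring     83             93
Summer    100            110

203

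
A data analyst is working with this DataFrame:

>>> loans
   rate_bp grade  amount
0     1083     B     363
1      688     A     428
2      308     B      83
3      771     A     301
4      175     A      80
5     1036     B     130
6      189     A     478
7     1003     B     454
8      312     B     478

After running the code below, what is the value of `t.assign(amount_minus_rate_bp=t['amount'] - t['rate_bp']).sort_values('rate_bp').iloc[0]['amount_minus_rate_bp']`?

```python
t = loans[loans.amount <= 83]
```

filter rows where amount <= 83:
   rate_bp grade  amount
2      308     B      83
4      175     A      80
add column amount_minus_rate_bp = t['amount'] - t['rate_bp']:
   rate_bp grade  amount  amount_minus_rate_bp
2      308     B      83                  -225
4      175     A      80                   -95
sort by rate_bp:
   rate_bp grade  amount  amount_minus_rate_bp
4      175     A      80                   -95
2      308     B      83                  -225
value at position 0, column 'amount_minus_rate_bp' → -95

-95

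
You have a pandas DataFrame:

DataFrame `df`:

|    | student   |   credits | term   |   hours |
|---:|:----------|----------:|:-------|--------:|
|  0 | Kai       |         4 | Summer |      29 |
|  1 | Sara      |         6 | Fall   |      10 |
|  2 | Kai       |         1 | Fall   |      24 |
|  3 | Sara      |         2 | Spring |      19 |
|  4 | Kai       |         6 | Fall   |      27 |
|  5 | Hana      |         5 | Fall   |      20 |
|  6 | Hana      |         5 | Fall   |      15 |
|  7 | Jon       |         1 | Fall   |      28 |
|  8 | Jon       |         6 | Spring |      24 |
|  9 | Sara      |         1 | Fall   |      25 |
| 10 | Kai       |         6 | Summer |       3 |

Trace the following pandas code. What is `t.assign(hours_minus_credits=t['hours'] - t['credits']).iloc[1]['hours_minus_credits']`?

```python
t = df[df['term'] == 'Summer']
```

filter rows where term == 'Summer':
   student  credits    term  hours
0      Kai        4  Summer     29
10     Kai        6  Summer      3
add column hours_minus_credits = t['hours'] - t['credits']:
   student  credits    term  hours  hours_minus_credits
0      Kai        4  Summer     29                   25
10     Kai        6  Summer      3                   -3
Finally, value at position 1, column 'hours_minus_credits' = -3.

-3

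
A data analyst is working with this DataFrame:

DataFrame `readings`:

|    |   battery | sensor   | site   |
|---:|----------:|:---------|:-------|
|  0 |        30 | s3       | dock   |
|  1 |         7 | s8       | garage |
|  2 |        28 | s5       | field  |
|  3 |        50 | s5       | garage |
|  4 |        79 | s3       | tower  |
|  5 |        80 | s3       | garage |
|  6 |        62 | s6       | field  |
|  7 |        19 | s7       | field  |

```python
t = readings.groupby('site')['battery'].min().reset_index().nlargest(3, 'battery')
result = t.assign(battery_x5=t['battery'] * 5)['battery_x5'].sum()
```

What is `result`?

640

group by site, min of battery:
site
dock      30
field     19
garage     7
tower     79
Name: battery, dtype: int64
reset_index():
     site  battery
0    dock       30
1   field       19
2  garage        7
3   tower       79
take 3 rows with largest battery:
    site  battery
3  tower       79
0   dock       30
1  field       19
add column battery_x5 = t['battery'] * 5:
    site  battery  battery_x5
3  tower       79         395
0   dock       30         150
1  field       19          95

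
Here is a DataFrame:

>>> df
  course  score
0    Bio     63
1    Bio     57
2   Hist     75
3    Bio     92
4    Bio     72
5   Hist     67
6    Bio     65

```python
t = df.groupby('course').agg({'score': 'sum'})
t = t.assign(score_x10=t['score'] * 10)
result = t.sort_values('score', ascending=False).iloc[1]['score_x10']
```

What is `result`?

group by course, sum of score:
        score
course       
Bio       349
Hist      142
add column score_x10 = t['score'] * 10:
        score  score_x10
course                  
Bio       349       3490
Hist      142       1420
sort by score descending:
        score  score_x10
course                  
Bio       349       3490
Hist      142       1420

1420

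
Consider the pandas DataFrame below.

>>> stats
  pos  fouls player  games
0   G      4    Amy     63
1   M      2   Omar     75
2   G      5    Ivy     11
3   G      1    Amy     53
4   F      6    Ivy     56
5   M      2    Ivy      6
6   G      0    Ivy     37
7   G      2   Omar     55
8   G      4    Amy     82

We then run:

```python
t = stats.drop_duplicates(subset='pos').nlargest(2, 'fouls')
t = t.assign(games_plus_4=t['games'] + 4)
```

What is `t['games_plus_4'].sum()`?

drop duplicate pos (keep=first):
  pos  fouls player  games
0   G      4    Amy     63
1   M      2   Omar     75
4   F      6    Ivy     56
take 2 rows with largest fouls:
  pos  fouls player  games
4   F      6    Ivy     56
0   G      4    Amy     63
add column games_plus_4 = t['games'] + 4:
  pos  fouls player  games  games_plus_4
4   F      6    Ivy     56            60
0   G      4    Amy     63            67
Hence 127.

127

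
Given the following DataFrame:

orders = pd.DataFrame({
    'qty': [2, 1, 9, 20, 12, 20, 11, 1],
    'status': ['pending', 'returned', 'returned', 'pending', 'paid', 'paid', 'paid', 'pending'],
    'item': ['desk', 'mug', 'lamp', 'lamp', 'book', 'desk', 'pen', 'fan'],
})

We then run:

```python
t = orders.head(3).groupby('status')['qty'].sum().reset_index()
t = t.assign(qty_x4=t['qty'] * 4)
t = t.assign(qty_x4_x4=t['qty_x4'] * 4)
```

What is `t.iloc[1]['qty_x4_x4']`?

take first 3 rows:
   qty    status  item
0    2   pending  desk
1    1  returned   mug
2    9  returned  lamp
group by status, sum of qty:
status
pending      2
returned    10
Name: qty, dtype: int64
reset_index():
     status  qty
0   pending    2
1  returned   10
add column qty_x4 = t['qty'] * 4:
     status  qty  qty_x4
0   pending    2       8
1  returned   10      40
add column qty_x4_x4 = t['qty_x4'] * 4:
     status  qty  qty_x4  qty_x4_x4
0   pending    2       8         32
1  returned   10      40        160
So iloc[1]['qty_x4_x4'] = 160.

160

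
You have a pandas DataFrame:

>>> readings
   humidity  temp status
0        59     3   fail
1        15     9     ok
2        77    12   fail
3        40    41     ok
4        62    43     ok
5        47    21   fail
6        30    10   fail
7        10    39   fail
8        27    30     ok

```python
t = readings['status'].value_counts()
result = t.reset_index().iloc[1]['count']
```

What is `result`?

value_counts of status:
status
fail    5
ok      4
Name: count, dtype: int64
reset_index():
  status  count
0   fail      5
1     ok      4

4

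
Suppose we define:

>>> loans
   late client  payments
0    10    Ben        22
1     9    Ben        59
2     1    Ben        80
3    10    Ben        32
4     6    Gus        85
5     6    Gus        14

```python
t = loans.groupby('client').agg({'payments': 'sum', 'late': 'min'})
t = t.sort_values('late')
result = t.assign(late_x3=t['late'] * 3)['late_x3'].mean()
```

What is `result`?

group by client: sum(payments), min(late):
        payments  late
client                
Ben          193     1
Gus           99     6
sort by late:
        payments  late
client                
Ben          193     1
Gus           99     6
add column late_x3 = t['late'] * 3:
        payments  late  late_x3
client                         
Ben          193     1        3
Gus           99     6       18
Hence 10.5.

10.5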